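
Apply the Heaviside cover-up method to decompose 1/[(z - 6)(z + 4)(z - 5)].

Cover (z - 6), z=6: P = 1/[(6 + 4)(6 - 5)] = 1/10. Cover (z + 4), z=-4: Q = 1/[(-4 - 6)(-4 - 5)] = 1/90. Cover (z - 5), z=5: R = 1/[(5 - 6)(5 + 4)] = -1/9.
Result: (1/10)/(z - 6) + (1/90)/(z + 4) - (1/9)/(z - 5)


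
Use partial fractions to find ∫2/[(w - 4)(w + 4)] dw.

Decompose: 2/[(w - 4)(w + 4)] = (1/4)/(w - 4) - (1/4)/(w + 4). Integrate each term: (1/4) ln|(w - 4)| - (1/4) ln|(w + 4)| + C


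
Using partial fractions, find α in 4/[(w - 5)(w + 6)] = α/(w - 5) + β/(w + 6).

Cover-up at w = 5: α = 4/(5 + 6) = 4/11


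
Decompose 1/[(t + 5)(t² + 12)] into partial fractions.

Cover-up at t = -5: α = 1/((-5)² + 12) = 1/37. Then β = -α = -1/37, γ = -α·(0 - 5) = 5/37
Result: (1/37)/(t + 5) - ((1/37)t - 5/37)/(t² + 12)


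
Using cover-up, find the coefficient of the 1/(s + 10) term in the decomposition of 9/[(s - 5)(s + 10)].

Cover (s + 10), set s=-10: 9/((s - 5) at s=-10) = 9/(-15) = -3/5


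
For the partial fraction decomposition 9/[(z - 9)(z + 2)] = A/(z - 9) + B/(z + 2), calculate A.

Cover-up at z = 9: A = 9/(9 + 2) = 9/11


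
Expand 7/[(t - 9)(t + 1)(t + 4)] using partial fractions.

Using cover-up method: P = 7/130, Q = -7/30, R = 7/39
Result: (7/130)/(t - 9) - (7/30)/(t + 1) + (7/39)/(t + 4)


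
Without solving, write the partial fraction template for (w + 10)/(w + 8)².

Repeated linear factor: α/(w + 8) + β/(w + 8)²


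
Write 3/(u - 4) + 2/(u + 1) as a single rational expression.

Common denominator (u - 4)(u + 1). Numerator: 3(u + 1) + 2(u - 4) = (3u + 3) + (2u - 8) = 5u - 5
Result: (5u - 5)/[(u - 4)(u + 1)]


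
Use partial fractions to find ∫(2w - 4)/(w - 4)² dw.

Decompose: α = 2, β = 2·4 - 4 = 4, so (2w - 4)/(w - 4)² = 2/(w - 4) + 4/(w - 4)². Integrate: ∫ α/(w - 4) dw = 2 ln|(w - 4)|; ∫ β/(w - 4)² dw = -4/(w - 4). Sum: 2 ln|(w - 4)| - 4/(w - 4) + C


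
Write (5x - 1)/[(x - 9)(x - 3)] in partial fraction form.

At x=9: A = (5·9 - 1)/(9 - 3) = 22/3. At x=3: B = (5·3 - 1)/(3 - 9) = -7/3
Result: (22/3)/(x - 9) - (7/3)/(x - 3)


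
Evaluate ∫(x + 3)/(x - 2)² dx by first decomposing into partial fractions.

Decompose: A = 1, B = 1·2 + 3 = 5, so (x + 3)/(x - 2)² = 1/(x - 2) + 5/(x - 2)². Integrate: ∫ A/(x - 2) dx = ln|(x - 2)|; ∫ B/(x - 2)² dx = -5/(x - 2). Sum: ln|(x - 2)| - 5/(x - 2) + C


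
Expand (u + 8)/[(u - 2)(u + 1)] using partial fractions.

At u=2: A = (1·2 + 8)/(2 + 1) = 10/3. At u=-1: B = (1·(-1) + 8)/(-1 - 2) = -7/3
Result: (10/3)/(u - 2) - (7/3)/(u + 1)


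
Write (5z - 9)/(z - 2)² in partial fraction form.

(5z - 9) = P(z - 2) + Q. At z = 2: Q = 5·2 - 9 = 1. Coeff of z: P = 5
Result: 5/(z - 2) + 1/(z - 2)²


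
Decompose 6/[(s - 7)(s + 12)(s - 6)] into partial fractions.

Using cover-up method: P = 6/19, Q = 1/57, R = -1/3
Result: (6/19)/(s - 7) + (1/57)/(s + 12) - (1/3)/(s - 6)


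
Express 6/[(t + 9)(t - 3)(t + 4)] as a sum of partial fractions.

Using cover-up method: P = 1/10, Q = 1/14, R = -6/35
Result: (1/10)/(t + 9) + (1/14)/(t - 3) - (6/35)/(t + 4)


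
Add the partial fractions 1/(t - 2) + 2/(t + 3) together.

Common denominator (t - 2)(t + 3). Numerator: 1(t + 3) + 2(t - 2) = (t + 3) + (2t - 4) = 3t - 1
Result: (3t - 1)/[(t - 2)(t + 3)]


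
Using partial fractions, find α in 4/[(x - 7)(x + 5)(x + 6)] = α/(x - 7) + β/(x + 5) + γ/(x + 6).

Cover-up at x = 7: α = 4/[(7 + 5)(7 + 6)] = 4/[(12)(13)] = 4/156 = 1/39


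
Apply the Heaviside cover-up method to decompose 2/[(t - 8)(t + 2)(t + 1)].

Cover (t - 8), t=8: A = 2/[(8 + 2)(8 + 1)] = 1/45. Cover (t + 2), t=-2: B = 2/[(-2 - 8)(-2 + 1)] = 1/5. Cover (t + 1), t=-1: C = 2/[(-1 - 8)(-1 + 2)] = -2/9.
Result: (1/45)/(t - 8) + (1/5)/(t + 2) - (2/9)/(t + 1)


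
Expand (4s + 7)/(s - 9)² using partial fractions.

(4s + 7) = A(s - 9) + B. At s = 9: B = 4·9 + 7 = 43. Coeff of s: A = 4
Result: 4/(s - 9) + 43/(s - 9)²


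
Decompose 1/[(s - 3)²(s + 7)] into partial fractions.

Cover-up at s=-7: R = 1/(-7 - 3)² = 1/100. Cover-up at s=3: Q = 1/(3 + 7) = 1/10. Comparing s² coeff: P = -R = -1/100
Result: (-1/100)/(s - 3) + (1/10)/(s - 3)² + (1/100)/(s + 7)


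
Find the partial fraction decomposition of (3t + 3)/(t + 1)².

(3t + 3) = α(t + 1) + β. At t = -1: β = 3·(-1) + 3 = 0. Coeff of t: α = 3
Result: 3/(t + 1)


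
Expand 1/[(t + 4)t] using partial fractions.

1/(t + 4)t = P/(t + 4) + Q/t. P = 1/(-4 - 0) = -1/4, Q = 1/(0 + 4) = 1/4
Result: (-1/4)/(t + 4) + (1/4)/t


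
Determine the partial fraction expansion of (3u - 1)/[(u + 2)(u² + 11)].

At u=-2: P = (3·(-2) - 1)/((-2)² + 11) = -7/15. Q = -P = 7/15, R = 3 - (-2)·P = 31/15
Result: (-7/15)/(u + 2) + ((7/15)u + 31/15)/(u² + 11)


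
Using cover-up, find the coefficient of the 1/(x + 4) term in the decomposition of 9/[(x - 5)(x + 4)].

Cover (x + 4), set x=-4: 9/((x - 5) at x=-4) = 9/(-9) = -1


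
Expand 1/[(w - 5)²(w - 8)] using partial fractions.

Cover-up at w=8: C = 1/(8 - 5)² = 1/9. Cover-up at w=5: B = 1/(5 - 8) = -1/3. Comparing w² coeff: A = -C = -1/9
Result: (-1/9)/(w - 5) - (1/3)/(w - 5)² + (1/9)/(w - 8)


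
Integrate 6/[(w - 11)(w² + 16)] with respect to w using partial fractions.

Cover-up at w=11: α = 6/(11²+16) = 6/137. Coeff matching: β = -6/137, γ = -66/137. Decomposition: (6/137)/(w - 11) - ((6/137)w + 66/137)/(w² + 16). Integrate: linear → ln, quadratic → (1/2)ln + arctan: (6/137) ln|(w - 11)| - (3/137) ln(w² + 16) - (33/274) arctan(w/4) + C


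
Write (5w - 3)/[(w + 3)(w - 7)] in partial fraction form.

At w=-3: P = (5·(-3) - 3)/(-3 - 7) = 9/5. At w=7: Q = (5·7 - 3)/(7 + 3) = 16/5
Result: (9/5)/(w + 3) + (16/5)/(w - 7)


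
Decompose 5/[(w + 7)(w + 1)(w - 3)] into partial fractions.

Using cover-up method: α = 1/12, β = -5/24, γ = 1/8
Result: (1/12)/(w + 7) - (5/24)/(w + 1) + (1/8)/(w - 3)


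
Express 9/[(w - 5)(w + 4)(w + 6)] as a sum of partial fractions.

Using cover-up method: P = 1/11, Q = -1/2, R = 9/22
Result: (1/11)/(w - 5) - (1/2)/(w + 4) + (9/22)/(w + 6)


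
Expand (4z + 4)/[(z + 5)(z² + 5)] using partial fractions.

At z=-5: α = (4·(-5) + 4)/((-5)² + 5) = -8/15. β = -α = 8/15, γ = 4 - (-5)·α = 4/3
Result: (-8/15)/(z + 5) + ((8/15)z + 4/3)/(z² + 5)


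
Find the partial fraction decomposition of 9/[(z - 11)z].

9/(z - 11)z = P/(z - 11) + Q/z. P = 9/(11 - 0) = 9/11, Q = 9/(0 - 11) = -9/11
Result: (9/11)/(z - 11) - (9/11)/z


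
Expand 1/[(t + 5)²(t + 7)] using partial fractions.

Cover-up at t=-7: C = 1/(-7 + 5)² = 1/4. Cover-up at t=-5: B = 1/(-5 + 7) = 1/2. Comparing t² coeff: A = -C = -1/4
Result: (-1/4)/(t + 5) + (1/2)/(t + 5)² + (1/4)/(t + 7)


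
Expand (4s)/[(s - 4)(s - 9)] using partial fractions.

At s=4: A = (4·4 + 0)/(4 - 9) = -16/5. At s=9: B = (4·9 + 0)/(9 - 4) = 36/5
Result: (-16/5)/(s - 4) + (36/5)/(s - 9)


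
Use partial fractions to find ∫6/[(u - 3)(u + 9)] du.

Decompose: 6/[(u - 3)(u + 9)] = (1/2)/(u - 3) - (1/2)/(u + 9). Integrate each term: (1/2) ln|(u - 3)| - (1/2) ln|(u + 9)| + C


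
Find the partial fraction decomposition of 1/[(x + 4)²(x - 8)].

Cover-up at x=8: γ = 1/(8 + 4)² = 1/144. Cover-up at x=-4: β = 1/(-4 - 8) = -1/12. Comparing x² coeff: α = -γ = -1/144
Result: (-1/144)/(x + 4) - (1/12)/(x + 4)² + (1/144)/(x - 8)


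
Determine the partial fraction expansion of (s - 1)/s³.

(s - 1) = αs² + βs + γ. At s = 0: γ = 1·0 - 1 = -1. Coefficients: α = 0, β = 1
Result: 1/s² - 1/s³


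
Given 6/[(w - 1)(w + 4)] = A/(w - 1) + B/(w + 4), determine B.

Cover-up at w = -4: B = 6/(-4 - 1) = -6/5


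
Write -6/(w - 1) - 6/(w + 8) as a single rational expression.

Common denominator (w - 1)(w + 8). Numerator: -6(w + 8) - 6(w - 1) = (-6w - 48) - (6w - 6) = -12w - 42
Result: (-12w - 42)/[(w - 1)(w + 8)]


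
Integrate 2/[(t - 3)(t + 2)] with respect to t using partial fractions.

Decompose: 2/[(t - 3)(t + 2)] = (2/5)/(t - 3) - (2/5)/(t + 2). Integrate each term: (2/5) ln|(t - 3)| - (2/5) ln|(t + 2)| + C


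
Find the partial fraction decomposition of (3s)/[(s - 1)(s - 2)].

At s=1: α = (3·1 + 0)/(1 - 2) = -3. At s=2: β = (3·2 + 0)/(2 - 1) = 6
Result: -3/(s - 1) + 6/(s - 2)


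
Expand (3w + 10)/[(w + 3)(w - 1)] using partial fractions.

At w=-3: A = (3·(-3) + 10)/(-3 - 1) = -1/4. At w=1: B = (3·1 + 10)/(1 + 3) = 13/4
Result: (-1/4)/(w + 3) + (13/4)/(w - 1)


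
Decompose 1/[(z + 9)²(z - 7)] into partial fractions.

Cover-up at z=7: γ = 1/(7 + 9)² = 1/256. Cover-up at z=-9: β = 1/(-9 - 7) = -1/16. Comparing z² coeff: α = -γ = -1/256
Result: (-1/256)/(z + 9) - (1/16)/(z + 9)² + (1/256)/(z - 7)


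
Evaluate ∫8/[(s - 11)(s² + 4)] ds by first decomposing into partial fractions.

Cover-up at s=11: α = 8/(11²+4) = 8/125. Coeff matching: β = -8/125, γ = -88/125. Decomposition: (8/125)/(s - 11) - ((8/125)s + 88/125)/(s² + 4). Integrate: linear → ln, quadratic → (1/2)ln + arctan: (8/125) ln|(s - 11)| - (4/125) ln(s² + 4) - (44/125) arctan(s/2) + C


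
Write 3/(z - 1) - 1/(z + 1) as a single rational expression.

Common denominator (z - 1)(z + 1). Numerator: 3(z + 1) - 1(z - 1) = (3z + 3) - (z - 1) = 2z + 4
Result: (2z + 4)/[(z - 1)(z + 1)]


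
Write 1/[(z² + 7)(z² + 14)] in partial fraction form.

Coefficient matching gives A = C = 0, B = 1/(14-7) = 1/7, D = -B = -1/7
Result: (1/7)/(z² + 7) - (1/7)/(z² + 14)


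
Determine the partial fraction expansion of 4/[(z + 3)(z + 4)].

4/(z + 3)(z + 4) = P/(z + 3) + Q/(z + 4). P = 4/(-3 + 4) = 4, Q = 4/(-4 + 3) = -4
Result: 4/(z + 3) - 4/(z + 4)


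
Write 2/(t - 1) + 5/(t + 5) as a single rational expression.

Common denominator (t - 1)(t + 5). Numerator: 2(t + 5) + 5(t - 1) = (2t + 10) + (5t - 5) = 7t + 5
Result: (7t + 5)/[(t - 1)(t + 5)]


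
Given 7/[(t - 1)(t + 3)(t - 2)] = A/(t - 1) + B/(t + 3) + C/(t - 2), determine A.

Cover-up at t = 1: A = 7/[(1 + 3)(1 - 2)] = 7/[(4)(-1)] = -7/4


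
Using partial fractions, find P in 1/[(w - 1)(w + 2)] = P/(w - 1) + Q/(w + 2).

Cover-up at w = 1: P = 1/(1 + 2) = 1/3


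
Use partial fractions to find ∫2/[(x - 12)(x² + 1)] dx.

Cover-up at x=12: P = 2/(12²+1) = 2/145. Coeff matching: Q = -2/145, R = -24/145. Decomposition: (2/145)/(x - 12) - ((2/145)x + 24/145)/(x² + 1). Integrate: linear → ln, quadratic → (1/2)ln + arctan: (2/145) ln|(x - 12)| - (1/145) ln(x² + 1) - (24/145) arctan(x) + C


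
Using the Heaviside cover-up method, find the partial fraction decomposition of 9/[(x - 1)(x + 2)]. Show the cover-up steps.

Cover (x - 1): set x=1, get A = 9/(1 + 2) = 3. Cover (x + 2): set x=-2, get B = 9/(-2 - 1) = -3.
Result: 3/(x - 1) - 3/(x + 2)


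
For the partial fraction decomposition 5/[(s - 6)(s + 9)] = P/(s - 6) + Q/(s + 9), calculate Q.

Cover-up at s = -9: Q = 5/(-9 - 6) = -5/15 = -1/3


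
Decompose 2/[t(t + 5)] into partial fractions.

2/t(t + 5) = P/t + Q/(t + 5). P = 2/(0 + 5) = 2/5, Q = 2/(-5 - 0) = -2/5
Result: (2/5)/t - (2/5)/(t + 5)


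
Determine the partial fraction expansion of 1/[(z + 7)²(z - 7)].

Cover-up at z=7: γ = 1/(7 + 7)² = 1/196. Cover-up at z=-7: β = 1/(-7 - 7) = -1/14. Comparing z² coeff: α = -γ = -1/196
Result: (-1/196)/(z + 7) - (1/14)/(z + 7)² + (1/196)/(z - 7)


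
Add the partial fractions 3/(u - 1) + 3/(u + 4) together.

Common denominator (u - 1)(u + 4). Numerator: 3(u + 4) + 3(u - 1) = (3u + 12) + (3u - 3) = 6u + 9
Result: (6u + 9)/[(u - 1)(u + 4)]


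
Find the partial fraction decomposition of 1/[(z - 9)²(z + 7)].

Cover-up at z=-7: R = 1/(-7 - 9)² = 1/256. Cover-up at z=9: Q = 1/(9 + 7) = 1/16. Comparing z² coeff: P = -R = -1/256
Result: (-1/256)/(z - 9) + (1/16)/(z - 9)² + (1/256)/(z + 7)


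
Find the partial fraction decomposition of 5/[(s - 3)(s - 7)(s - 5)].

Using cover-up method: A = 5/8, B = 5/8, C = -5/4
Result: (5/8)/(s - 3) + (5/8)/(s - 7) - (5/4)/(s - 5)


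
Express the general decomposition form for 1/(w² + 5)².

Repeated quadratic factor: (Pw + Q)/(w² + 5) + (Rw + S)/(w² + 5)²


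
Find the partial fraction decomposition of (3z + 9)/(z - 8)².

(3z + 9) = P(z - 8) + Q. At z = 8: Q = 3·8 + 9 = 33. Coeff of z: P = 3
Result: 3/(z - 8) + 33/(z - 8)²


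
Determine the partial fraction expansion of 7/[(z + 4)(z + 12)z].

Using cover-up method: A = -7/32, B = 7/96, C = 7/48
Result: (-7/32)/(z + 4) + (7/96)/(z + 12) + (7/48)/z


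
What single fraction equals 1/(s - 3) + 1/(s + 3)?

Common denominator (s - 3)(s + 3). Numerator: 1(s + 3) + 1(s - 3) = (s + 3) + (s - 3) = 2s
Result: (2s)/[(s - 3)(s + 3)]


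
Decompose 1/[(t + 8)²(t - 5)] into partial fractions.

Cover-up at t=5: R = 1/(5 + 8)² = 1/169. Cover-up at t=-8: Q = 1/(-8 - 5) = -1/13. Comparing t² coeff: P = -R = -1/169
Result: (-1/169)/(t + 8) - (1/13)/(t + 8)² + (1/169)/(t - 5)


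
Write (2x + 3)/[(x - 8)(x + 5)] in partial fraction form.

At x=8: A = (2·8 + 3)/(8 + 5) = 19/13. At x=-5: B = (2·(-5) + 3)/(-5 - 8) = 7/13
Result: (19/13)/(x - 8) + (7/13)/(x + 5)


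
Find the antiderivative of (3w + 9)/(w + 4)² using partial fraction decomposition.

Decompose: A = 3, B = 3·(-4) + 9 = -3, so (3w + 9)/(w + 4)² = 3/(w + 4) - 3/(w + 4)². Integrate: ∫ A/(w + 4) dw = 3 ln|(w + 4)|; ∫ B/(w + 4)² dw = 3/(w + 4). Sum: 3 ln|(w + 4)| + 3/(w + 4) + C


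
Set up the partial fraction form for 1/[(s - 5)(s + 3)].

Distinct linear factors: A/(s - 5) + B/(s + 3)


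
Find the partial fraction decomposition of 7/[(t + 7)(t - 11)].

7/(t + 7)(t - 11) = A/(t + 7) + B/(t - 11). A = 7/(-7 - 11) = -7/18, B = 7/(11 + 7) = 7/18
Result: (-7/18)/(t + 7) + (7/18)/(t - 11)


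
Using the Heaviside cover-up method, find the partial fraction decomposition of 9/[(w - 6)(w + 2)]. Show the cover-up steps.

Cover (w - 6): set w=6, get P = 9/(6 + 2) = 9/8. Cover (w + 2): set w=-2, get Q = 9/(-2 - 6) = -9/8.
Result: (9/8)/(w - 6) - (9/8)/(w + 2)


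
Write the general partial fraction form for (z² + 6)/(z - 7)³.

Repeated linear factor (power 3): P/(z - 7) + Q/(z - 7)² + R/(z - 7)³


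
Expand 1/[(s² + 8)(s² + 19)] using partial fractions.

Coefficient matching gives A = C = 0, B = 1/(19-8) = 1/11, D = -B = -1/11
Result: (1/11)/(s² + 8) - (1/11)/(s² + 19)


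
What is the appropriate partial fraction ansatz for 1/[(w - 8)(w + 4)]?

Distinct linear factors: α/(w - 8) + β/(w + 4)


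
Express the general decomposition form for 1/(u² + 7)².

Repeated quadratic factor: (Pu + Q)/(u² + 7) + (Ru + S)/(u² + 7)²


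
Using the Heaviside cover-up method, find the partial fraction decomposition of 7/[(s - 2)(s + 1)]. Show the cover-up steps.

Cover (s - 2): set s=2, get P = 7/(2 + 1) = 7/3. Cover (s + 1): set s=-1, get Q = 7/(-1 - 2) = -7/3.
Result: (7/3)/(s - 2) - (7/3)/(s + 1)


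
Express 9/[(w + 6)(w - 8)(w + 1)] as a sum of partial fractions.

Using cover-up method: A = 9/70, B = 1/14, C = -1/5
Result: (9/70)/(w + 6) + (1/14)/(w - 8) - (1/5)/(w + 1)


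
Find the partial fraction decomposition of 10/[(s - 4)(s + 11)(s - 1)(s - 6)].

Using Heaviside cover-up: (-1/9)/(s - 4) - (1/306)/(s + 11) + (1/18)/(s - 1) + (1/17)/(s - 6)


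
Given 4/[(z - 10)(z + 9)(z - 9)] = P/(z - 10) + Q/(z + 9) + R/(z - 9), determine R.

Cover-up at z = 9: R = 4/[(9 - 10)(9 + 9)] = 4/[(-1)(18)] = -4/18 = -2/9


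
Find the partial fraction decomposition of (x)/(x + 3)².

(x) = A(x + 3) + B. At x = -3: B = 1·(-3) + 0 = -3. Coeff of x: A = 1
Result: 1/(x + 3) - 3/(x + 3)²


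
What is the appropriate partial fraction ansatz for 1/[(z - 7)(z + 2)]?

Distinct linear factors: α/(z - 7) + β/(z + 2)


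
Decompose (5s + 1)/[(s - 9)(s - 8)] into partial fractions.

At s=9: α = (5·9 + 1)/(9 - 8) = 46. At s=8: β = (5·8 + 1)/(8 - 9) = -41
Result: 46/(s - 9) - 41/(s - 8)


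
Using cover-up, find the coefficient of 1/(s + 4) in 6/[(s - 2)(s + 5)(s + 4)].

Cover (s + 4), set s=-4: 6/[(-4 - 2)(-4 + 5)] = -1


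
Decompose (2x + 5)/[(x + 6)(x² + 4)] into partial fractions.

At x=-6: α = (2·(-6) + 5)/((-6)² + 4) = -7/40. β = -α = 7/40, γ = 2 - (-6)·α = 19/20
Result: (-7/40)/(x + 6) + ((7/40)x + 19/20)/(x² + 4)


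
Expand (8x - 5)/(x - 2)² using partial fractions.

(8x - 5) = A(x - 2) + B. At x = 2: B = 8·2 - 5 = 11. Coeff of x: A = 8
Result: 8/(x - 2) + 11/(x - 2)²


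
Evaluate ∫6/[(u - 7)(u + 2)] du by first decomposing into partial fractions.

Decompose: 6/[(u - 7)(u + 2)] = (2/3)/(u - 7) - (2/3)/(u + 2). Integrate each term: (2/3) ln|(u - 7)| - (2/3) ln|(u + 2)| + C


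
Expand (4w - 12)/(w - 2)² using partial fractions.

(4w - 12) = A(w - 2) + B. At w = 2: B = 4·2 - 12 = -4. Coeff of w: A = 4
Result: 4/(w - 2) - 4/(w - 2)²


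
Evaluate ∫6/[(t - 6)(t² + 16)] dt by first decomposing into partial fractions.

Cover-up at t=6: α = 6/(6²+16) = 3/26. Coeff matching: β = -3/26, γ = -9/13. Decomposition: (3/26)/(t - 6) - ((3/26)t + 9/13)/(t² + 16). Integrate: linear → ln, quadratic → (1/2)ln + arctan: (3/26) ln|(t - 6)| - (3/52) ln(t² + 16) - (9/52) arctan(t/4) + C


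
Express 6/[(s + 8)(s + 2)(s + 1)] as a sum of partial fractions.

Using cover-up method: α = 1/7, β = -1, γ = 6/7
Result: (1/7)/(s + 8) - 1/(s + 2) + (6/7)/(s + 1)


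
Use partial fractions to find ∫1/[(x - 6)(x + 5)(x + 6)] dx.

Cover-up: A = 1/132, B = -1/11, C = 1/12. Decomposition: (1/132)/(x - 6) - (1/11)/(x + 5) + (1/12)/(x + 6). Integrate each term: (1/132) ln|(x - 6)| - (1/11) ln|(x + 5)| + (1/12) ln|(x + 6)| + C


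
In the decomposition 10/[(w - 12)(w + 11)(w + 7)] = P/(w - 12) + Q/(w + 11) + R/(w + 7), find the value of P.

Cover-up at w = 12: P = 10/[(12 + 11)(12 + 7)] = 10/[(23)(19)] = 10/437


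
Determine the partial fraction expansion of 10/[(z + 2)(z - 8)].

10/(z + 2)(z - 8) = α/(z + 2) + β/(z - 8). α = 10/(-2 - 8) = -1, β = 10/(8 + 2) = 1
Result: -1/(z + 2) + 1/(z - 8)


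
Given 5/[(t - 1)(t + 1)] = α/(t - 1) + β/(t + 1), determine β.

Cover-up at t = -1: β = 5/(-1 - 1) = -5/2


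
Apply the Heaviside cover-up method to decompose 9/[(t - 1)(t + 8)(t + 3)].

Cover (t - 1), t=1: α = 9/[(1 + 8)(1 + 3)] = 1/4. Cover (t + 8), t=-8: β = 9/[(-8 - 1)(-8 + 3)] = 1/5. Cover (t + 3), t=-3: γ = 9/[(-3 - 1)(-3 + 8)] = -9/20.
Result: (1/4)/(t - 1) + (1/5)/(t + 8) - (9/20)/(t + 3)


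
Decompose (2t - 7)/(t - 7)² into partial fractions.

(2t - 7) = P(t - 7) + Q. At t = 7: Q = 2·7 - 7 = 7. Coeff of t: P = 2
Result: 2/(t - 7) + 7/(t - 7)²


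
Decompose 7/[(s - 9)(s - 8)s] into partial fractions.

Using cover-up method: A = 7/9, B = -7/8, C = 7/72
Result: (7/9)/(s - 9) - (7/8)/(s - 8) + (7/72)/s


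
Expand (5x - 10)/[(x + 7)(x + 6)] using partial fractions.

At x=-7: α = (5·(-7) - 10)/(-7 + 6) = 45. At x=-6: β = (5·(-6) - 10)/(-6 + 7) = -40
Result: 45/(x + 7) - 40/(x + 6)


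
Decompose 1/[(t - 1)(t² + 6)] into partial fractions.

Cover-up at t = 1: A = 1/(1² + 6) = 1/7. Then B = -A = -1/7, C = -A·(0 + 1) = -1/7
Result: (1/7)/(t - 1) - ((1/7)t + 1/7)/(t² + 6)


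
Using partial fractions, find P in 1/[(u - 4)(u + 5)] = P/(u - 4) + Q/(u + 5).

Cover-up at u = 4: P = 1/(4 + 5) = 1/9


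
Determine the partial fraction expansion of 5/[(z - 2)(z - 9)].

5/(z - 2)(z - 9) = P/(z - 2) + Q/(z - 9). P = 5/(2 - 9) = -5/7, Q = 5/(9 - 2) = 5/7
Result: (-5/7)/(z - 2) + (5/7)/(z - 9)


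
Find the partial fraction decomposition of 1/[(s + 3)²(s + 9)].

Cover-up at s=-9: C = 1/(-9 + 3)² = 1/36. Cover-up at s=-3: B = 1/(-3 + 9) = 1/6. Comparing s² coeff: A = -C = -1/36
Result: (-1/36)/(s + 3) + (1/6)/(s + 3)² + (1/36)/(s + 9)


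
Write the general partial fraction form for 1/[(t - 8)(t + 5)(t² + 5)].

Two linear + quadratic: α/(t - 8) + β/(t + 5) + (γt + δ)/(t² + 5)


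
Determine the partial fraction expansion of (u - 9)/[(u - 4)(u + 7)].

At u=4: A = (1·4 - 9)/(4 + 7) = -5/11. At u=-7: B = (1·(-7) - 9)/(-7 - 4) = 16/11
Result: (-5/11)/(u - 4) + (16/11)/(u + 7)


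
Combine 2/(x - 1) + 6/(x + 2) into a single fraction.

Common denominator (x - 1)(x + 2). Numerator: 2(x + 2) + 6(x - 1) = (2x + 4) + (6x - 6) = 8x - 2
Result: (8x - 2)/[(x - 1)(x + 2)]


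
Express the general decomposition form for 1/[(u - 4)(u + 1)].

Distinct linear factors: P/(u - 4) + Q/(u + 1)


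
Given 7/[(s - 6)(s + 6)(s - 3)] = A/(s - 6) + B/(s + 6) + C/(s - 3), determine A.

Cover-up at s = 6: A = 7/[(6 + 6)(6 - 3)] = 7/[(12)(3)] = 7/36


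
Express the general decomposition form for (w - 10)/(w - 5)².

Repeated linear factor: α/(w - 5) + β/(w - 5)²


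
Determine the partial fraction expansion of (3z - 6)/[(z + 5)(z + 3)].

At z=-5: P = (3·(-5) - 6)/(-5 + 3) = 21/2. At z=-3: Q = (3·(-3) - 6)/(-3 + 5) = -15/2
Result: (21/2)/(z + 5) - (15/2)/(z + 3)


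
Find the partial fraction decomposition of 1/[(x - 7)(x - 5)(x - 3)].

Using cover-up method: P = 1/8, Q = -1/4, R = 1/8
Result: (1/8)/(x - 7) - (1/4)/(x - 5) + (1/8)/(x - 3)


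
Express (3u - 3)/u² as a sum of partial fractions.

(3u - 3) = Pu + Q. At u = 0: Q = 3·0 - 3 = -3. Coeff of u: P = 3
Result: 3/u - 3/u²


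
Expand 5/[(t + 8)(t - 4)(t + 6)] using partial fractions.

Using cover-up method: α = 5/24, β = 1/24, γ = -1/4
Result: (5/24)/(t + 8) + (1/24)/(t - 4) - (1/4)/(t + 6)


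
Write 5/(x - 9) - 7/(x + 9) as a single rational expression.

Common denominator (x - 9)(x + 9). Numerator: 5(x + 9) - 7(x - 9) = (5x + 45) - (7x - 63) = -2x + 108
Result: (-2x + 108)/[(x - 9)(x + 9)]


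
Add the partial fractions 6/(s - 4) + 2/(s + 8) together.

Common denominator (s - 4)(s + 8). Numerator: 6(s + 8) + 2(s - 4) = (6s + 48) + (2s - 8) = 8s + 40
Result: (8s + 40)/[(s - 4)(s + 8)]


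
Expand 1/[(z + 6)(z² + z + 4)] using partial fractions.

Cover-up at z = -6: α = 1/((-6)² + 1·(-6) + 4) = 1/34. Then β = -α = -1/34, γ = -α·(1 - 6) = 5/34
Result: (1/34)/(z + 6) - ((1/34)z - 5/34)/(z² + z + 4)


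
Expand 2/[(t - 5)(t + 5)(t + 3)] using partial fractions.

Using cover-up method: α = 1/40, β = 1/10, γ = -1/8
Result: (1/40)/(t - 5) + (1/10)/(t + 5) - (1/8)/(t + 3)


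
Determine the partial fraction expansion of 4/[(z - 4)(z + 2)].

4/(z - 4)(z + 2) = P/(z - 4) + Q/(z + 2). P = 4/(4 + 2) = 2/3, Q = 4/(-2 - 4) = -2/3
Result: (2/3)/(z - 4) - (2/3)/(z + 2)


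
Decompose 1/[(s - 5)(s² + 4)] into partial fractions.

Cover-up at s = 5: α = 1/(5² + 4) = 1/29. Then β = -α = -1/29, γ = -α·(0 + 5) = -5/29
Result: (1/29)/(s - 5) - ((1/29)s + 5/29)/(s² + 4)


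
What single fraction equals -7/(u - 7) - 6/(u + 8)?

Common denominator (u - 7)(u + 8). Numerator: -7(u + 8) - 6(u - 7) = (-7u - 56) - (6u - 42) = -13u - 14
Result: (-13u - 14)/[(u - 7)(u + 8)]


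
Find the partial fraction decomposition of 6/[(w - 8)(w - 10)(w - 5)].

Using cover-up method: P = -1, Q = 3/5, R = 2/5
Result: -1/(w - 8) + (3/5)/(w - 10) + (2/5)/(w - 5)


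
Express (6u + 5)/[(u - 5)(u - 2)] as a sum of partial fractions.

At u=5: P = (6·5 + 5)/(5 - 2) = 35/3. At u=2: Q = (6·2 + 5)/(2 - 5) = -17/3
Result: (35/3)/(u - 5) - (17/3)/(u - 2)


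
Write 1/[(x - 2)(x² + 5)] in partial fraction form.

Cover-up at x = 2: α = 1/(2² + 5) = 1/9. Then β = -α = -1/9, γ = -α·(0 + 2) = -2/9
Result: (1/9)/(x - 2) - ((1/9)x + 2/9)/(x² + 5)


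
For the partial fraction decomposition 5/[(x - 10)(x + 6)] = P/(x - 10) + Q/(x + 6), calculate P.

Cover-up at x = 10: P = 5/(10 + 6) = 5/16


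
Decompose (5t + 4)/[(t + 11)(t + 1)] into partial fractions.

At t=-11: α = (5·(-11) + 4)/(-11 + 1) = 51/10. At t=-1: β = (5·(-1) + 4)/(-1 + 11) = -1/10
Result: (51/10)/(t + 11) - (1/10)/(t + 1)


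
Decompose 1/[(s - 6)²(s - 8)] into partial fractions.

Cover-up at s=8: γ = 1/(8 - 6)² = 1/4. Cover-up at s=6: β = 1/(6 - 8) = -1/2. Comparing s² coeff: α = -γ = -1/4
Result: (-1/4)/(s - 6) - (1/2)/(s - 6)² + (1/4)/(s - 8)


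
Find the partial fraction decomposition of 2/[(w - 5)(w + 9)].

2/(w - 5)(w + 9) = P/(w - 5) + Q/(w + 9). P = 2/(5 + 9) = 1/7, Q = 2/(-9 - 5) = -1/7
Result: (1/7)/(w - 5) - (1/7)/(w + 9)


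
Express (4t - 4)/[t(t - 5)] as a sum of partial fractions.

At t=0: A = (4·0 - 4)/(0 - 5) = 4/5. At t=5: B = (4·5 - 4)/(5 - 0) = 16/5
Result: (4/5)/t + (16/5)/(t - 5)


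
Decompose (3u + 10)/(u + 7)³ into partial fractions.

(3u + 10) = α(u + 7)² + β(u + 7) + γ. At u = -7: γ = 3·(-7) + 10 = -11. Coefficients: α = 0, β = 3
Result: 3/(u + 7)² - 11/(u + 7)³


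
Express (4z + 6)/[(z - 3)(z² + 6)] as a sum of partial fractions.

At z=3: α = (4·3 + 6)/(3² + 6) = 6/5. β = -α = -6/5, γ = 4 - 3·α = 2/5
Result: (6/5)/(z - 3) - ((6/5)z - 2/5)/(z² + 6)


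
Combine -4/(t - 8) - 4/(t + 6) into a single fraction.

Common denominator (t - 8)(t + 6). Numerator: -4(t + 6) - 4(t - 8) = (-4t - 24) - (4t - 32) = -8t + 8
Result: (-8t + 8)/[(t - 8)(t + 6)]


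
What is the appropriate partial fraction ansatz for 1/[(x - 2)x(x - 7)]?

Three distinct linear factors: α/(x - 2) + β/x + γ/(x - 7)


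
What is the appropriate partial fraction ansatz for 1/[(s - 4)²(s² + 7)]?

Repeated linear + quadratic: α/(s - 4) + β/(s - 4)² + (γs + δ)/(s² + 7)


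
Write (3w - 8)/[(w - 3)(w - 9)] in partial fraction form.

At w=3: α = (3·3 - 8)/(3 - 9) = -1/6. At w=9: β = (3·9 - 8)/(9 - 3) = 19/6
Result: (-1/6)/(w - 3) + (19/6)/(w - 9)


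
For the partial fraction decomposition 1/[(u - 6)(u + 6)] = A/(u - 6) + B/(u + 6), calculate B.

Cover-up at u = -6: B = 1/(-6 - 6) = -1/12


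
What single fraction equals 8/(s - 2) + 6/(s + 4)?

Common denominator (s - 2)(s + 4). Numerator: 8(s + 4) + 6(s - 2) = (8s + 32) + (6s - 12) = 14s + 20
Result: (14s + 20)/[(s - 2)(s + 4)]


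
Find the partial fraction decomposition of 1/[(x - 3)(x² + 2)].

Cover-up at x = 3: P = 1/(3² + 2) = 1/11. Then Q = -P = -1/11, R = -P·(0 + 3) = -3/11
Result: (1/11)/(x - 3) - ((1/11)x + 3/11)/(x² + 2)


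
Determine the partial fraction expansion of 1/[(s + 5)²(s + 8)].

Cover-up at s=-8: R = 1/(-8 + 5)² = 1/9. Cover-up at s=-5: Q = 1/(-5 + 8) = 1/3. Comparing s² coeff: P = -R = -1/9
Result: (-1/9)/(s + 5) + (1/3)/(s + 5)² + (1/9)/(s + 8)


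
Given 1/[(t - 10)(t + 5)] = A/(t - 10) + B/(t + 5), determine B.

Cover-up at t = -5: B = 1/(-5 - 10) = -1/15


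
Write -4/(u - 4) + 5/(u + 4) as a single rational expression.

Common denominator (u - 4)(u + 4). Numerator: -4(u + 4) + 5(u - 4) = (-4u - 16) + (5u - 20) = u - 36
Result: (u - 36)/[(u - 4)(u + 4)]


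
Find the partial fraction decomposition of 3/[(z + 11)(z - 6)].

3/(z + 11)(z - 6) = P/(z + 11) + Q/(z - 6). P = 3/(-11 - 6) = -3/17, Q = 3/(6 + 11) = 3/17
Result: (-3/17)/(z + 11) + (3/17)/(z - 6)


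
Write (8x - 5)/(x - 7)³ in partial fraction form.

(8x - 5) = α(x - 7)² + β(x - 7) + γ. At x = 7: γ = 8·7 - 5 = 51. Coefficients: α = 0, β = 8
Result: 8/(x - 7)² + 51/(x - 7)³


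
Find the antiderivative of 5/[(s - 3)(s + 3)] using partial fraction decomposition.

Decompose: 5/[(s - 3)(s + 3)] = (5/6)/(s - 3) - (5/6)/(s + 3). Integrate each term: (5/6) ln|(s - 3)| - (5/6) ln|(s + 3)| + C


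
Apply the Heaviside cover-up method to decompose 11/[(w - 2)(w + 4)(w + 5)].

Cover (w - 2), w=2: P = 11/[(2 + 4)(2 + 5)] = 11/42. Cover (w + 4), w=-4: Q = 11/[(-4 - 2)(-4 + 5)] = -11/6. Cover (w + 5), w=-5: R = 11/[(-5 - 2)(-5 + 4)] = 11/7.
Result: (11/42)/(w - 2) - (11/6)/(w + 4) + (11/7)/(w + 5)


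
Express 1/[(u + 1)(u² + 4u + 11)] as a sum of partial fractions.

Cover-up at u = -1: P = 1/((-1)² + 4·(-1) + 11) = 1/8. Then Q = -P = -1/8, R = -P·(4 - 1) = -3/8
Result: (1/8)/(u + 1) - ((1/8)u + 3/8)/(u² + 4u + 11)


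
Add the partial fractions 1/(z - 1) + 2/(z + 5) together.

Common denominator (z - 1)(z + 5). Numerator: 1(z + 5) + 2(z - 1) = (z + 5) + (2z - 2) = 3z + 3
Result: (3z + 3)/[(z - 1)(z + 5)]


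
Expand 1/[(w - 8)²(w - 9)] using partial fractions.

Cover-up at w=9: C = 1/(9 - 8)² = 1. Cover-up at w=8: B = 1/(8 - 9) = -1. Comparing w² coeff: A = -C = -1
Result: -1/(w - 8) - 1/(w - 8)² + 1/(w - 9)


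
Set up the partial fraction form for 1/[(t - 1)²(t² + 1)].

Repeated linear + quadratic: α/(t - 1) + β/(t - 1)² + (γt + δ)/(t² + 1)


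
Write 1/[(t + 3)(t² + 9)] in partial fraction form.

Cover-up at t = -3: P = 1/((-3)² + 9) = 1/18. Then Q = -P = -1/18, R = -P·(0 - 3) = 1/6
Result: (1/18)/(t + 3) - ((1/18)t - 1/6)/(t² + 9)


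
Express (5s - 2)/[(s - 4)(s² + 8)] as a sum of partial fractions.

At s=4: A = (5·4 - 2)/(4² + 8) = 3/4. B = -A = -3/4, C = 5 - 4·A = 2
Result: (3/4)/(s - 4) - ((3/4)s - 2)/(s² + 8)


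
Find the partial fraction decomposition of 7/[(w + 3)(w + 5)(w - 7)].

Using cover-up method: A = -7/20, B = 7/24, C = 7/120
Result: (-7/20)/(w + 3) + (7/24)/(w + 5) + (7/120)/(w - 7)


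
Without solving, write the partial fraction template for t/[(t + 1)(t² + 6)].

Linear + irreducible quadratic: α/(t + 1) + (βt + γ)/(t² + 6)


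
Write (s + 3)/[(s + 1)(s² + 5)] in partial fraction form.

At s=-1: A = (1·(-1) + 3)/((-1)² + 5) = 1/3. B = -A = -1/3, C = 1 - (-1)·A = 4/3
Result: (1/3)/(s + 1) - ((1/3)s - 4/3)/(s² + 5)


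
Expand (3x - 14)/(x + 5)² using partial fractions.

(3x - 14) = A(x + 5) + B. At x = -5: B = 3·(-5) - 14 = -29. Coeff of x: A = 3
Result: 3/(x + 5) - 29/(x + 5)²


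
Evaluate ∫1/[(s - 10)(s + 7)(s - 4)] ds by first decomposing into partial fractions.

Cover-up: A = 1/102, B = 1/187, C = -1/66. Decomposition: (1/102)/(s - 10) + (1/187)/(s + 7) - (1/66)/(s - 4). Integrate each term: (1/102) ln|(s - 10)| + (1/187) ln|(s + 7)| - (1/66) ln|(s - 4)| + C


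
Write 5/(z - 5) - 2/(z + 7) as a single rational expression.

Common denominator (z - 5)(z + 7). Numerator: 5(z + 7) - 2(z - 5) = (5z + 35) - (2z - 10) = 3z + 45
Result: (3z + 45)/[(z - 5)(z + 7)]


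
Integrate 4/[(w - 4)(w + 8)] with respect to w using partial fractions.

Decompose: 4/[(w - 4)(w + 8)] = (1/3)/(w - 4) - (1/3)/(w + 8). Integrate each term: (1/3) ln|(w - 4)| - (1/3) ln|(w + 8)| + C


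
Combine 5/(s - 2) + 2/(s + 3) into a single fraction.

Common denominator (s - 2)(s + 3). Numerator: 5(s + 3) + 2(s - 2) = (5s + 15) + (2s - 4) = 7s + 11
Result: (7s + 11)/[(s - 2)(s + 3)]


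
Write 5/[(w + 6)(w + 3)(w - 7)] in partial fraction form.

Using cover-up method: A = 5/39, B = -1/6, C = 1/26
Result: (5/39)/(w + 6) - (1/6)/(w + 3) + (1/26)/(w - 7)


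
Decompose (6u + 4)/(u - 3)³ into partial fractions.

(6u + 4) = α(u - 3)² + β(u - 3) + γ. At u = 3: γ = 6·3 + 4 = 22. Coefficients: α = 0, β = 6
Result: 6/(u - 3)² + 22/(u - 3)³


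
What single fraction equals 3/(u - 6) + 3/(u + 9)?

Common denominator (u - 6)(u + 9). Numerator: 3(u + 9) + 3(u - 6) = (3u + 27) + (3u - 18) = 6u + 9
Result: (6u + 9)/[(u - 6)(u + 9)]


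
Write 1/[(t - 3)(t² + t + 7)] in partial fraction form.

Cover-up at t = 3: A = 1/(3² + 1·3 + 7) = 1/19. Then B = -A = -1/19, C = -A·(1 + 3) = -4/19
Result: (1/19)/(t - 3) - ((1/19)t + 4/19)/(t² + t + 7)


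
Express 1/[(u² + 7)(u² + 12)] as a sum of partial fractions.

Coefficient matching gives α = γ = 0, β = 1/(12-7) = 1/5, δ = -β = -1/5
Result: (1/5)/(u² + 7) - (1/5)/(u² + 12)


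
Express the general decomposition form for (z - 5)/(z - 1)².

Repeated linear factor: A/(z - 1) + B/(z - 1)²


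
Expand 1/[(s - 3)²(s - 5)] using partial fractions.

Cover-up at s=5: R = 1/(5 - 3)² = 1/4. Cover-up at s=3: Q = 1/(3 - 5) = -1/2. Comparing s² coeff: P = -R = -1/4
Result: (-1/4)/(s - 3) - (1/2)/(s - 3)² + (1/4)/(s - 5)


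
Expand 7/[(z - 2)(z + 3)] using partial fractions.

7/(z - 2)(z + 3) = P/(z - 2) + Q/(z + 3). P = 7/(2 + 3) = 7/5, Q = 7/(-3 - 2) = -7/5
Result: (7/5)/(z - 2) - (7/5)/(z + 3)


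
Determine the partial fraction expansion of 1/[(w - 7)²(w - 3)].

Cover-up at w=3: C = 1/(3 - 7)² = 1/16. Cover-up at w=7: B = 1/(7 - 3) = 1/4. Comparing w² coeff: A = -C = -1/16
Result: (-1/16)/(w - 7) + (1/4)/(w - 7)² + (1/16)/(w - 3)


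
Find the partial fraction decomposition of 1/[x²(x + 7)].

Cover-up at x=-7: γ = 1/(-7 - 0)² = 1/49. Cover-up at x=0: β = 1/(0 + 7) = 1/7. Comparing x² coeff: α = -γ = -1/49
Result: (-1/49)/x + (1/7)/x² + (1/49)/(x + 7)


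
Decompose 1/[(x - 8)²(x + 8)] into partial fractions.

Cover-up at x=-8: C = 1/(-8 - 8)² = 1/256. Cover-up at x=8: B = 1/(8 + 8) = 1/16. Comparing x² coeff: A = -C = -1/256
Result: (-1/256)/(x - 8) + (1/16)/(x - 8)² + (1/256)/(x + 8)


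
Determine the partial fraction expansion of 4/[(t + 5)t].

4/(t + 5)t = P/(t + 5) + Q/t. P = 4/(-5 - 0) = -4/5, Q = 4/(0 + 5) = 4/5
Result: (-4/5)/(t + 5) + (4/5)/t


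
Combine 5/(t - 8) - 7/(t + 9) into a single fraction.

Common denominator (t - 8)(t + 9). Numerator: 5(t + 9) - 7(t - 8) = (5t + 45) - (7t - 56) = -2t + 101
Result: (-2t + 101)/[(t - 8)(t + 9)]


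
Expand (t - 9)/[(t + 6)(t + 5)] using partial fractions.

At t=-6: α = (1·(-6) - 9)/(-6 + 5) = 15. At t=-5: β = (1·(-5) - 9)/(-5 + 6) = -14
Result: 15/(t + 6) - 14/(t + 5)


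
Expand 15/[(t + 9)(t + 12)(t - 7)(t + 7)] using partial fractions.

Using Heaviside cover-up: (5/32)/(t + 9) - (1/19)/(t + 12) + (15/4256)/(t - 7) - (3/28)/(t + 7)


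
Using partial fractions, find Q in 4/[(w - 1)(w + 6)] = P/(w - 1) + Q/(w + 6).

Cover-up at w = -6: Q = 4/(-6 - 1) = -4/7


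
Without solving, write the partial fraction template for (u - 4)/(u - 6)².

Repeated linear factor: A/(u - 6) + B/(u - 6)²


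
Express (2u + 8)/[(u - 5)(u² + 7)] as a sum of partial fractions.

At u=5: α = (2·5 + 8)/(5² + 7) = 9/16. β = -α = -9/16, γ = 2 - 5·α = -13/16
Result: (9/16)/(u - 5) - ((9/16)u + 13/16)/(u² + 7)


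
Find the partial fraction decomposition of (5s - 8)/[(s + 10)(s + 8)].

At s=-10: A = (5·(-10) - 8)/(-10 + 8) = 29. At s=-8: B = (5·(-8) - 8)/(-8 + 10) = -24
Result: 29/(s + 10) - 24/(s + 8)


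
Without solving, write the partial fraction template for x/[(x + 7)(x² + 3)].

Linear + irreducible quadratic: α/(x + 7) + (βx + γ)/(x² + 3)


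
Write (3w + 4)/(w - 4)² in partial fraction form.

(3w + 4) = α(w - 4) + β. At w = 4: β = 3·4 + 4 = 16. Coeff of w: α = 3
Result: 3/(w - 4) + 16/(w - 4)²


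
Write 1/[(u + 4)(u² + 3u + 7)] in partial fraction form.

Cover-up at u = -4: α = 1/((-4)² + 3·(-4) + 7) = 1/11. Then β = -α = -1/11, γ = -α·(3 - 4) = 1/11
Result: (1/11)/(u + 4) - ((1/11)u - 1/11)/(u² + 3u + 7)


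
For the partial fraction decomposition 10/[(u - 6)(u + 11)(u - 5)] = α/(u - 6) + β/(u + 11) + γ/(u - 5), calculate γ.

Cover-up at u = 5: γ = 10/[(5 - 6)(5 + 11)] = 10/[(-1)(16)] = -10/16 = -5/8


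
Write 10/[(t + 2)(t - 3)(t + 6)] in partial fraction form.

Using cover-up method: α = -1/2, β = 2/9, γ = 5/18
Result: (-1/2)/(t + 2) + (2/9)/(t - 3) + (5/18)/(t + 6)


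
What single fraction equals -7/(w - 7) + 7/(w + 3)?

Common denominator (w - 7)(w + 3). Numerator: -7(w + 3) + 7(w - 7) = (-7w - 21) + (7w - 49) = -70
Result: (-70)/[(w - 7)(w + 3)]


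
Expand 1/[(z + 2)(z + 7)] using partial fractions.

1/(z + 2)(z + 7) = P/(z + 2) + Q/(z + 7). P = 1/(-2 + 7) = 1/5, Q = 1/(-7 + 2) = -1/5
Result: (1/5)/(z + 2) - (1/5)/(z + 7)


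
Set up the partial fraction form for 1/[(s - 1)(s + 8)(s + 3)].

Three distinct linear factors: P/(s - 1) + Q/(s + 8) + R/(s + 3)


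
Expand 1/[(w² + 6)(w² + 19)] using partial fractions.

Coefficient matching gives P = R = 0, Q = 1/(19-6) = 1/13, S = -Q = -1/13
Result: (1/13)/(w² + 6) - (1/13)/(w² + 19)


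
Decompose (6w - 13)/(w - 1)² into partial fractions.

(6w - 13) = α(w - 1) + β. At w = 1: β = 6·1 - 13 = -7. Coeff of w: α = 6
Result: 6/(w - 1) - 7/(w - 1)²


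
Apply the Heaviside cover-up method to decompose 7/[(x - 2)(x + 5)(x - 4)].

Cover (x - 2), x=2: A = 7/[(2 + 5)(2 - 4)] = -1/2. Cover (x + 5), x=-5: B = 7/[(-5 - 2)(-5 - 4)] = 1/9. Cover (x - 4), x=4: C = 7/[(4 - 2)(4 + 5)] = 7/18.
Result: (-1/2)/(x - 2) + (1/9)/(x + 5) + (7/18)/(x - 4)


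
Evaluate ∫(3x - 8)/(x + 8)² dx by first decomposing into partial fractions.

Decompose: A = 3, B = 3·(-8) - 8 = -32, so (3x - 8)/(x + 8)² = 3/(x + 8) - 32/(x + 8)². Integrate: ∫ A/(x + 8) dx = 3 ln|(x + 8)|; ∫ B/(x + 8)² dx = 32/(x + 8). Sum: 3 ln|(x + 8)| + 32/(x + 8) + C


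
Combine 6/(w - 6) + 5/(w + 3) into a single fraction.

Common denominator (w - 6)(w + 3). Numerator: 6(w + 3) + 5(w - 6) = (6w + 18) + (5w - 30) = 11w - 12
Result: (11w - 12)/[(w - 6)(w + 3)]


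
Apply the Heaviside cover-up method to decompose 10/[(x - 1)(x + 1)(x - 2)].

Cover (x - 1), x=1: A = 10/[(1 + 1)(1 - 2)] = -5. Cover (x + 1), x=-1: B = 10/[(-1 - 1)(-1 - 2)] = 5/3. Cover (x - 2), x=2: C = 10/[(2 - 1)(2 + 1)] = 10/3.
Result: -5/(x - 1) + (5/3)/(x + 1) + (10/3)/(x - 2)


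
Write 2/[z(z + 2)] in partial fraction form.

2/z(z + 2) = α/z + β/(z + 2). α = 2/(0 + 2) = 1, β = 2/(-2 - 0) = -1
Result: 1/z - 1/(z + 2)


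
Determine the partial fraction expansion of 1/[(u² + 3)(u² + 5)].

Coefficient matching gives P = R = 0, Q = 1/(5-3) = 1/2, S = -Q = -1/2
Result: (1/2)/(u² + 3) - (1/2)/(u² + 5)


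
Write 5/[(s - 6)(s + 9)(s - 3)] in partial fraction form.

Using cover-up method: P = 1/9, Q = 1/36, R = -5/36
Result: (1/9)/(s - 6) + (1/36)/(s + 9) - (5/36)/(s - 3)


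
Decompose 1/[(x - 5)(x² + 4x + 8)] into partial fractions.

Cover-up at x = 5: α = 1/(5² + 4·5 + 8) = 1/53. Then β = -α = -1/53, γ = -α·(4 + 5) = -9/53
Result: (1/53)/(x - 5) - ((1/53)x + 9/53)/(x² + 4x + 8)


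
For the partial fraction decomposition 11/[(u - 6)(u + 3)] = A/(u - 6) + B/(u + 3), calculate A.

Cover-up at u = 6: A = 11/(6 + 3) = 11/9


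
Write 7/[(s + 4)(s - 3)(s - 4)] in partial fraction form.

Using cover-up method: P = 1/8, Q = -1, R = 7/8
Result: (1/8)/(s + 4) - 1/(s - 3) + (7/8)/(s - 4)


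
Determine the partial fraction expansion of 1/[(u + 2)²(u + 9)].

Cover-up at u=-9: R = 1/(-9 + 2)² = 1/49. Cover-up at u=-2: Q = 1/(-2 + 9) = 1/7. Comparing u² coeff: P = -R = -1/49
Result: (-1/49)/(u + 2) + (1/7)/(u + 2)² + (1/49)/(u + 9)


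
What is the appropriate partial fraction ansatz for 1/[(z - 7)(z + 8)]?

Distinct linear factors: A/(z - 7) + B/(z + 8)


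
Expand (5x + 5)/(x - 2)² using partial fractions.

(5x + 5) = A(x - 2) + B. At x = 2: B = 5·2 + 5 = 15. Coeff of x: A = 5
Result: 5/(x - 2) + 15/(x - 2)²


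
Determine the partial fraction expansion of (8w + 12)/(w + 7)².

(8w + 12) = α(w + 7) + β. At w = -7: β = 8·(-7) + 12 = -44. Coeff of w: α = 8
Result: 8/(w + 7) - 44/(w + 7)²


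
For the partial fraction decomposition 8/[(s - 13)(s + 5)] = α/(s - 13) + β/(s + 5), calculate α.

Cover-up at s = 13: α = 8/(13 + 5) = 8/18 = 4/9


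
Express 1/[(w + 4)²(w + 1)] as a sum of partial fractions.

Cover-up at w=-1: γ = 1/(-1 + 4)² = 1/9. Cover-up at w=-4: β = 1/(-4 + 1) = -1/3. Comparing w² coeff: α = -γ = -1/9
Result: (-1/9)/(w + 4) - (1/3)/(w + 4)² + (1/9)/(w + 1)


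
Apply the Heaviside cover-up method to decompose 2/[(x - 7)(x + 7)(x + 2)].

Cover (x - 7), x=7: α = 2/[(7 + 7)(7 + 2)] = 1/63. Cover (x + 7), x=-7: β = 2/[(-7 - 7)(-7 + 2)] = 1/35. Cover (x + 2), x=-2: γ = 2/[(-2 - 7)(-2 + 7)] = -2/45.
Result: (1/63)/(x - 7) + (1/35)/(x + 7) - (2/45)/(x + 2)
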